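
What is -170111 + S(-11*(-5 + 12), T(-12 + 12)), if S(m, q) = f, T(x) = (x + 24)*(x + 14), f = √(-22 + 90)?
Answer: -170111 + 2*√17 ≈ -1.7010e+5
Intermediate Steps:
f = 2*√17 (f = √68 = 2*√17 ≈ 8.2462)
T(x) = (14 + x)*(24 + x) (T(x) = (24 + x)*(14 + x) = (14 + x)*(24 + x))
S(m, q) = 2*√17
-170111 + S(-11*(-5 + 12), T(-12 + 12)) = -170111 + 2*√17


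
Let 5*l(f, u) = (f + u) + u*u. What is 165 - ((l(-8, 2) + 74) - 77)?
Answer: 842/5 ≈ 168.40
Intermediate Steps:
l(f, u) = f/5 + u/5 + u²/5 (l(f, u) = ((f + u) + u*u)/5 = ((f + u) + u²)/5 = (f + u + u²)/5 = f/5 + u/5 + u²/5)
165 - ((l(-8, 2) + 74) - 77) = 165 - ((((⅕)*(-8) + (⅕)*2 + (⅕)*2²) + 74) - 77) = 165 - (((-8/5 + ⅖ + (⅕)*4) + 74) - 77) = 165 - (((-8/5 + ⅖ + ⅘) + 74) - 77) = 165 - ((-⅖ + 74) - 77) = 165 - (368/5 - 77) = 165 - 1*(-17/5) = 165 + 17/5 = 842/5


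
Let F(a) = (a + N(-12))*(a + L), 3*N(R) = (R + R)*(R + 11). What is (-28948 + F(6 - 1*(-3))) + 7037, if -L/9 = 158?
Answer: -45932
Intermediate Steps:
N(R) = 2*R*(11 + R)/3 (N(R) = ((R + R)*(R + 11))/3 = ((2*R)*(11 + R))/3 = (2*R*(11 + R))/3 = 2*R*(11 + R)/3)
L = -1422 (L = -9*158 = -1422)
F(a) = (-1422 + a)*(8 + a) (F(a) = (a + (⅔)*(-12)*(11 - 12))*(a - 1422) = (a + (⅔)*(-12)*(-1))*(-1422 + a) = (a + 8)*(-1422 + a) = (8 + a)*(-1422 + a) = (-1422 + a)*(8 + a))
(-28948 + F(6 - 1*(-3))) + 7037 = (-28948 + (-11376 + (6 - 1*(-3))² - 1414*(6 - 1*(-3)))) + 7037 = (-28948 + (-11376 + (6 + 3)² - 1414*(6 + 3))) + 7037 = (-28948 + (-11376 + 9² - 1414*9)) + 7037 = (-28948 + (-11376 + 81 - 12726)) + 7037 = (-28948 - 24021) + 7037 = -52969 + 7037 = -45932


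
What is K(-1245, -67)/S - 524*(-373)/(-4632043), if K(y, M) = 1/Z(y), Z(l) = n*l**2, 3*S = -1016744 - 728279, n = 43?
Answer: -7577521512503448943/179580692340418912725 ≈ -0.042196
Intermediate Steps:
S = -1745023/3 (S = (-1016744 - 728279)/3 = (1/3)*(-1745023) = -1745023/3 ≈ -5.8167e+5)
Z(l) = 43*l**2
K(y, M) = 1/(43*y**2)
K(-1245, -67)/S - 524*(-373)/(-4632043) = ((1/43)/(-1245)**2)/(-1745023/3) - 524*(-373)/(-4632043) = ((1/43)*(1/1550025))*(-3/1745023) + 195452*(-1/4632043) = (1/66651075)*(-3/1745023) - 195452/4632043 = -1/38769219616575 - 195452/4632043 = -7577521512503448943/179580692340418912725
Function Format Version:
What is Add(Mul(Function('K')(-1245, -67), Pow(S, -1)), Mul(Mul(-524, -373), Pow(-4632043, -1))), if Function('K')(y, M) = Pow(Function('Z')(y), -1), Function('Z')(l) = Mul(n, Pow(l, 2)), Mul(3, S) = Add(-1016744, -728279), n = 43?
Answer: Rational(-7577521512503448943, 179580692340418912725) ≈ -0.042196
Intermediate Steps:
S = Rational(-1745023, 3) (S = Mul(Rational(1, 3), Add(-1016744, -728279)) = Mul(Rational(1, 3), -1745023) = Rational(-1745023, 3) ≈ -5.8167e+5)
Function('Z')(l) = Mul(43, Pow(l, 2))
Function('K')(y, M) = Mul(Rational(1, 43), Pow(y, -2)) (Function('K')(y, M) = Pow(Mul(43, Pow(y, 2)), -1) = Mul(Rational(1, 43), Pow(y, -2)))
Add(Mul(Function('K')(-1245, -67), Pow(S, -1)), Mul(Mul(-524, -373), Pow(-4632043, -1))) = Add(Mul(Mul(Rational(1, 43), Pow(-1245, -2)), Pow(Rational(-1745023, 3), -1)), Mul(Mul(-524, -373), Pow(-4632043, -1))) = Add(Mul(Mul(Rational(1, 43), Rational(1, 1550025)), Rational(-3, 1745023)), Mul(195452, Rational(-1, 4632043))) = Add(Mul(Rational(1, 66651075), Rational(-3, 1745023)), Rational(-195452, 4632043)) = Add(Rational(-1, 38769219616575), Rational(-195452, 4632043)) = Rational(-7577521512503448943, 179580692340418912725)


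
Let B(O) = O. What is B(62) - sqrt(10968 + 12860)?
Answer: 62 - 2*sqrt(5957) ≈ -92.363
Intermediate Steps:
B(62) - sqrt(10968 + 12860) = 62 - sqrt(10968 + 12860) = 62 - sqrt(23828) = 62 - 2*sqrt(5957)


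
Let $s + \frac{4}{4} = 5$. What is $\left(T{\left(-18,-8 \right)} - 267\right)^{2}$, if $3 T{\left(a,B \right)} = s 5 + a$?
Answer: $\frac{638401}{9} \approx 70934.0$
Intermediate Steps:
$s = 4$ ($s = -1 + 5 = 4$)
$T{\left(a,B \right)} = \frac{20}{3} + \frac{a}{3}$ ($T{\left(a,B \right)} = \frac{4 \cdot 5 + a}{3} = \frac{20 + a}{3} = \frac{20}{3} + \frac{a}{3}$)
$\left(T{\left(-18,-8 \right)} - 267\right)^{2} = \left(\left(\frac{20}{3} + \frac{1}{3} \left(-18\right)\right) - 267\right)^{2} = \left(\left(\frac{20}{3} - 6\right) - 267\right)^{2} = \left(\frac{2}{3} - 267\right)^{2} = \left(- \frac{799}{3}\right)^{2} = \frac{638401}{9}$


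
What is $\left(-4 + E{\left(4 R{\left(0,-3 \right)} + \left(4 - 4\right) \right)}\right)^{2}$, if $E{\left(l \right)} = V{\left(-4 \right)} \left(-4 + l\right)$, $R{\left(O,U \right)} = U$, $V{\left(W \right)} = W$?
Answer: $3600$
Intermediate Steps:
$E{\left(l \right)} = 16 - 4 l$ ($E{\left(l \right)} = - 4 \left(-4 + l\right) = 16 - 4 l$)
$\left(-4 + E{\left(4 R{\left(0,-3 \right)} + \left(4 - 4\right) \right)}\right)^{2} = \left(-4 - \left(-16 + 4 \left(4 \left(-3\right) + \left(4 - 4\right)\right)\right)\right)^{2} = \left(-4 - \left(-16 + 4 \left(-12 + 0\right)\right)\right)^{2} = \left(-4 + \left(16 - -48\right)\right)^{2} = \left(-4 + \left(16 + 48\right)\right)^{2} = \left(-4 + 64\right)^{2} = 60^{2} = 3600$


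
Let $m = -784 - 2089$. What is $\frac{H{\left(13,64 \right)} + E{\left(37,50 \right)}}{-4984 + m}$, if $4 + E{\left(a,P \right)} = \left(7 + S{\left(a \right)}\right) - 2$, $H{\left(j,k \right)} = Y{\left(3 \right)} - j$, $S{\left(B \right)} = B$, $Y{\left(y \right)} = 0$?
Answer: $- \frac{25}{7857} \approx -0.0031819$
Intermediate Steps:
$m = -2873$
$H{\left(j,k \right)} = - j$ ($H{\left(j,k \right)} = 0 - j = - j$)
$E{\left(a,P \right)} = 1 + a$ ($E{\left(a,P \right)} = -4 + \left(\left(7 + a\right) - 2\right) = -4 + \left(5 + a\right) = 1 + a$)
$\frac{H{\left(13,64 \right)} + E{\left(37,50 \right)}}{-4984 + m} = \frac{\left(-1\right) 13 + \left(1 + 37\right)}{-4984 - 2873} = \frac{-13 + 38}{-7857} = 25 \left(- \frac{1}{7857}\right) = - \frac{25}{7857}$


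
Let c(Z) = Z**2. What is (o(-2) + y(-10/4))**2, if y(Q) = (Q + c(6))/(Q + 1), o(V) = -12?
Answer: 10609/9 ≈ 1178.8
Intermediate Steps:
y(Q) = (36 + Q)/(1 + Q) (y(Q) = (Q + 6**2)/(Q + 1) = (Q + 36)/(1 + Q) = (36 + Q)/(1 + Q))
(o(-2) + y(-10/4))**2 = (-12 + (36 - 10/4)/(1 - 10/4))**2 = (-12 + (36 - 10*1/4)/(1 - 10*1/4))**2 = (-12 + (36 - 5/2)/(1 - 5/2))**2 = (-12 + (67/2)/(-3/2))**2 = (-12 - 2/3*67/2)**2 = (-12 - 67/3)**2 = (-103/3)**2 = 10609/9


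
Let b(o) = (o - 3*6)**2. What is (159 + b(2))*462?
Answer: 191730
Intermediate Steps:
b(o) = (-18 + o)**2 (b(o) = (o - 18)**2 = (-18 + o)**2)
(159 + b(2))*462 = (159 + (-18 + 2)**2)*462 = (159 + (-16)**2)*462 = (159 + 256)*462 = 415*462 = 191730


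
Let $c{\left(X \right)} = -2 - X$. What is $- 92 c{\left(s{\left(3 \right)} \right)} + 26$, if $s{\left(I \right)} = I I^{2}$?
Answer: $2694$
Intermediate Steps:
$s{\left(I \right)} = I^{3}$
$- 92 c{\left(s{\left(3 \right)} \right)} + 26 = - 92 \left(-2 - 3^{3}\right) + 26 = - 92 \left(-2 - 27\right) + 26 = \left(-92\right) \left(-29\right) + 26 = 2668 + 26 = 2694$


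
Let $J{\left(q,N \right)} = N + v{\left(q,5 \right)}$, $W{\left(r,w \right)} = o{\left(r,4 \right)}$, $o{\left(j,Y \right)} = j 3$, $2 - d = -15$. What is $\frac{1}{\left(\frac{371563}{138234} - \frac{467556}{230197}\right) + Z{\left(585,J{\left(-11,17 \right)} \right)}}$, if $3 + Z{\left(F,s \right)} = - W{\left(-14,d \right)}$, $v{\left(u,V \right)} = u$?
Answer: $\frac{31821052098}{1261921583629} \approx 0.025216$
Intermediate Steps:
$d = 17$ ($d = 2 - -15 = 2 + 15 = 17$)
$o{\left(j,Y \right)} = 3 j$
$W{\left(r,w \right)} = 3 r$
$J{\left(q,N \right)} = N + q$
$Z{\left(F,s \right)} = 39$ ($Z{\left(F,s \right)} = -3 - 3 \left(-14\right) = -3 - -42 = -3 + 42 = 39$)
$\frac{1}{\left(\frac{371563}{138234} - \frac{467556}{230197}\right) + Z{\left(585,J{\left(-11,17 \right)} \right)}} = \frac{1}{\left(\frac{371563}{138234} - \frac{467556}{230197}\right) + 39} = \frac{1}{\frac{20900551807}{31821052098} + 39} = \frac{1}{\frac{1261921583629}{31821052098}} = \frac{31821052098}{1261921583629}$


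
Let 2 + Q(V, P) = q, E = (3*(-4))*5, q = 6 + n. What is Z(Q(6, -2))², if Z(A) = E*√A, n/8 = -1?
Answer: -14400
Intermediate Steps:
n = -8 (n = 8*(-1) = -8)
q = -2 (q = 6 - 8 = -2)
E = -60 (E = -12*5 = -60)
Q(V, P) = -4 (Q(V, P) = -2 - 2 = -4)
Z(A) = -60*√A
Z(Q(6, -2))² = (-120*I)² = -14400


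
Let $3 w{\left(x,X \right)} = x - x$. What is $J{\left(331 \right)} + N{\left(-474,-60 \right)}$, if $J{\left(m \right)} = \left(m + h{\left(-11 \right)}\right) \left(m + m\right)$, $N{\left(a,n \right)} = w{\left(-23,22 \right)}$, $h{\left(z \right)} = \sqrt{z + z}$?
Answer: $219122 + 662 i \sqrt{22} \approx 2.1912 \cdot 10^{5} + 3105.1 i$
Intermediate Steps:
$h{\left(z \right)} = \sqrt{2} \sqrt{z}$ ($h{\left(z \right)} = \sqrt{2 z} = \sqrt{2} \sqrt{z}$)
$w{\left(x,X \right)} = 0$ ($w{\left(x,X \right)} = \frac{x - x}{3} = \frac{1}{3} \cdot 0 = 0$)
$N{\left(a,n \right)} = 0$
$J{\left(m \right)} = 2 m \left(m + i \sqrt{22}\right)$ ($J{\left(m \right)} = \left(m + \sqrt{2} \sqrt{-11}\right) \left(m + m\right) = \left(m + \sqrt{2} i \sqrt{11}\right) 2 m = \left(m + i \sqrt{22}\right) 2 m = 2 m \left(m + i \sqrt{22}\right)$)
$J{\left(331 \right)} + N{\left(-474,-60 \right)} = 2 \cdot 331 \left(331 + i \sqrt{22}\right) + 0 = \left(219122 + 662 i \sqrt{22}\right) + 0 = 219122 + 662 i \sqrt{22}$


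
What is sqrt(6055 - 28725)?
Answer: I*sqrt(22670) ≈ 150.57*I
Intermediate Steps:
sqrt(6055 - 28725) = sqrt(-22670) = I*sqrt(22670)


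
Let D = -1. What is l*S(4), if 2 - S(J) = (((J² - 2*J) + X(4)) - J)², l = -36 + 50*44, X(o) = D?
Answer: -15148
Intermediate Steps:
X(o) = -1
l = 2164 (l = -36 + 2200 = 2164)
S(J) = 2 - (-1 + J² - 3*J)² (S(J) = 2 - (((J² - 2*J) - 1) - J)² = 2 - ((-1 + J² - 2*J) - J)² = 2 - (-1 + J² - 3*J)²)
l*S(4) = 2164*(2 - (1 - 1*4² + 3*4)²) = 2164*(2 - (1 - 1*16 + 12)²) = 2164*(2 - (1 - 16 + 12)²) = 2164*(2 - 1*(-3)²) = 2164*(2 - 1*9) = 2164*(2 - 9) = 2164*(-7) = -15148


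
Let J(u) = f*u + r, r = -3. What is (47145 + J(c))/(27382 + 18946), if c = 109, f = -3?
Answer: 46815/46328 ≈ 1.0105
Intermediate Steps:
J(u) = -3 - 3*u (J(u) = -3*u - 3 = -3 - 3*u)
(47145 + J(c))/(27382 + 18946) = (47145 + (-3 - 3*109))/(27382 + 18946) = (47145 + (-3 - 327))/46328 = (47145 - 330)*(1/46328) = 46815*(1/46328) = 46815/46328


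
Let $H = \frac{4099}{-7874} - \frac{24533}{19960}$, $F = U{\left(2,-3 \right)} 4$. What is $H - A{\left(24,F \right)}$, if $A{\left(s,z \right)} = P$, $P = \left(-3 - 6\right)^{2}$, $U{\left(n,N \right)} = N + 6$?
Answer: $- \frac{6502678561}{78582520} \approx -82.75$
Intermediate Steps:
$U{\left(n,N \right)} = 6 + N$
$F = 12$ ($F = \left(6 - 3\right) 4 = 3 \cdot 4 = 12$)
$H = - \frac{137494441}{78582520}$ ($H = 4099 \left(- \frac{1}{7874}\right) - \frac{24533}{19960} = - \frac{4099}{7874} - \frac{24533}{19960} = - \frac{137494441}{78582520} \approx -1.7497$)
$P = 81$ ($P = \left(-9\right)^{2} = 81$)
$A{\left(s,z \right)} = 81$
$H - A{\left(24,F \right)} = - \frac{137494441}{78582520} - 81 = - \frac{6502678561}{78582520}$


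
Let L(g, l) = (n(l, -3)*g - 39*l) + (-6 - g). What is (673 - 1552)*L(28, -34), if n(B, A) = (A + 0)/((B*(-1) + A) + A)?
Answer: -1133031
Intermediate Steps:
n(B, A) = A/(-B + 2*A) (n(B, A) = A/((-B + A) + A) = A/((A - B) + A) = A/(-B + 2*A))
L(g, l) = -6 - g - 39*l - 3*g/(-6 - l) (L(g, l) = ((-3/(-l + 2*(-3)))*g - 39*l) + (-6 - g) = ((-3/(-l - 6))*g - 39*l) + (-6 - g) = ((-3/(-6 - l))*g - 39*l) + (-6 - g) = (-3*g/(-6 - l) - 39*l) + (-6 - g) = (-39*l - 3*g/(-6 - l)) + (-6 - g) = -6 - g - 39*l - 3*g/(-6 - l))
(673 - 1552)*L(28, -34) = (673 - 1552)*((3*28 - (6 - 34)*(6 + 28 + 39*(-34)))/(6 - 34)) = -879*(84 - 1*(-28)*(6 + 28 - 1326))/(-28) = -(-879)*(84 - 1*(-28)*(-1292))/28 = -(-879)*(84 - 36176)/28 = -(-879)*(-36092)/28 = -879*1289 = -1133031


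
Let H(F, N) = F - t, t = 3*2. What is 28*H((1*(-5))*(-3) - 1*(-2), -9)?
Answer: 308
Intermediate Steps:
t = 6
H(F, N) = -6 + F (H(F, N) = F - 1*6 = F - 6 = -6 + F)
28*H((1*(-5))*(-3) - 1*(-2), -9) = 28*(-6 + ((1*(-5))*(-3) - 1*(-2))) = 28*(-6 + (-5*(-3) + 2)) = 28*(-6 + (15 + 2)) = 28*(-6 + 17) = 28*11 = 308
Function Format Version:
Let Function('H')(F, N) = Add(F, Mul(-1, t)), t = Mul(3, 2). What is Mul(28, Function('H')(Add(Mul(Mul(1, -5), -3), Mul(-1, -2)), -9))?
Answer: 308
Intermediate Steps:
t = 6
Function('H')(F, N) = Add(-6, F) (Function('H')(F, N) = Add(F, Mul(-1, 6)) = Add(F, -6) = Add(-6, F))
Mul(28, Function('H')(Add(Mul(Mul(1, -5), -3), Mul(-1, -2)), -9)) = Mul(28, Add(-6, Add(Mul(Mul(1, -5), -3), Mul(-1, -2)))) = Mul(28, Add(-6, Add(Mul(-5, -3), 2))) = Mul(28, Add(-6, Add(15, 2))) = Mul(28, Add(-6, 17)) = Mul(28, 11) = 308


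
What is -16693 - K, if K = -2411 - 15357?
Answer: 1075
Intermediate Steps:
K = -17768
-16693 - K = -16693 - 1*(-17768) = -16693 + 17768 = 1075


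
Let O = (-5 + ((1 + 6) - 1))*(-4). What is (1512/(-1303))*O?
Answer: 6048/1303 ≈ 4.6416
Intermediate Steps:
O = -4 (O = (-5 + (7 - 1))*(-4) = (-5 + 6)*(-4) = 1*(-4) = -4)
(1512/(-1303))*O = (1512/(-1303))*(-4) = (1512*(-1/1303))*(-4) = -1512/1303*(-4) = 6048/1303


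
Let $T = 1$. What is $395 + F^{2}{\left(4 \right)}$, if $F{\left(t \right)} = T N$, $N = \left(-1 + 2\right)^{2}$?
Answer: $396$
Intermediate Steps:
$N = 1$ ($N = 1^{2} = 1$)
$F{\left(t \right)} = 1$ ($F{\left(t \right)} = 1 \cdot 1 = 1$)
$395 + F^{2}{\left(4 \right)} = 395 + 1^{2} = 395 + 1 = 396$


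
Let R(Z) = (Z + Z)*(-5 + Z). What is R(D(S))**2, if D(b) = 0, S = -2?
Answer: 0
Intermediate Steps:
R(Z) = 2*Z*(-5 + Z) (R(Z) = (2*Z)*(-5 + Z) = 2*Z*(-5 + Z))
R(D(S))**2 = (2*0*(-5 + 0))**2 = (2*0*(-5))**2 = 0**2 = 0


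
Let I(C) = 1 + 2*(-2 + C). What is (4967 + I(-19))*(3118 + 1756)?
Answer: 24009324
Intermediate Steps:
I(C) = -3 + 2*C (I(C) = 1 + (-4 + 2*C) = -3 + 2*C)
(4967 + I(-19))*(3118 + 1756) = (4967 + (-3 + 2*(-19)))*(3118 + 1756) = (4967 + (-3 - 38))*4874 = (4967 - 41)*4874 = 4926*4874 = 24009324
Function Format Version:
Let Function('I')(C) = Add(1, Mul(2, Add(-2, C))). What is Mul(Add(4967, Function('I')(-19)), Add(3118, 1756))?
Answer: 24009324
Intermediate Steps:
Function('I')(C) = Add(-3, Mul(2, C)) (Function('I')(C) = Add(1, Add(-4, Mul(2, C))) = Add(-3, Mul(2, C)))
Mul(Add(4967, Function('I')(-19)), Add(3118, 1756)) = Mul(Add(4967, Add(-3, Mul(2, -19))), Add(3118, 1756)) = Mul(Add(4967, Add(-3, -38)), 4874) = Mul(Add(4967, -41), 4874) = Mul(4926, 4874) = 24009324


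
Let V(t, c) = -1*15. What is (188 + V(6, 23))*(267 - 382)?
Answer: -19895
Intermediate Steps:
V(t, c) = -15
(188 + V(6, 23))*(267 - 382) = (188 - 15)*(267 - 382) = 173*(-115) = -19895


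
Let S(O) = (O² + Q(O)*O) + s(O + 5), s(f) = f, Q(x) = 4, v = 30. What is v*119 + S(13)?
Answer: 3809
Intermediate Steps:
S(O) = 5 + O² + 5*O (S(O) = (O² + 4*O) + (O + 5) = (O² + 4*O) + (5 + O) = 5 + O² + 5*O)
v*119 + S(13) = 30*119 + (5 + 13² + 5*13) = 3570 + (5 + 169 + 65) = 3570 + 239 = 3809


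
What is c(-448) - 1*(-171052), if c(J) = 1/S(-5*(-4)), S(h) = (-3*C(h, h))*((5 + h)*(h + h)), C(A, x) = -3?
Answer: 1539468001/9000 ≈ 1.7105e+5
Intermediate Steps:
S(h) = 18*h*(5 + h) (S(h) = (-3*(-3))*((5 + h)*(h + h)) = 9*((5 + h)*(2*h)) = 9*(2*h*(5 + h)) = 18*h*(5 + h))
c(J) = 1/9000 (c(J) = 1/(18*(-5*(-4))*(5 - 5*(-4))) = 1/(18*20*(5 + 20)) = 1/(18*20*25) = 1/9000)
c(-448) - 1*(-171052) = 1/9000 - 1*(-171052) = 1/9000 + 171052 = 1539468001/9000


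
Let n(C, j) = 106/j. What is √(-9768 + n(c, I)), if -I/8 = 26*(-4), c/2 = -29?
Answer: I*√105649310/104 ≈ 98.833*I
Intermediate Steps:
c = -58 (c = 2*(-29) = -58)
I = 832 (I = -208*(-4) = -8*(-104) = 832)
√(-9768 + n(c, I)) = √(-9768 + 106/832) = √(-9768 + 106*(1/832)) = √(-9768 + 53/416) = √(-4063435/416) = I*√105649310/104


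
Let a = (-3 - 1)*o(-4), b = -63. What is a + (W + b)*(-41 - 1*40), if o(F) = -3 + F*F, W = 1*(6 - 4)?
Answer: 4889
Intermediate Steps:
W = 2 (W = 1*2 = 2)
o(F) = -3 + F²
a = -52 (a = (-3 - 1)*(-3 + (-4)²) = -4*(-3 + 16) = -4*13 = -52)
a + (W + b)*(-41 - 1*40) = -52 + (2 - 63)*(-41 - 1*40) = -52 - 61*(-41 - 40) = -52 - 61*(-81) = -52 + 4941 = 4889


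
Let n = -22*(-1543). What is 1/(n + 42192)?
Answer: 1/76138 ≈ 1.3134e-5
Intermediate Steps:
n = 33946 (n = -1*(-33946) = 33946)
1/(n + 42192) = 1/(33946 + 42192) = 1/76138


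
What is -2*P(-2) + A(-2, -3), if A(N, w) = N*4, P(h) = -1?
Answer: -6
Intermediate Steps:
A(N, w) = 4*N
-2*P(-2) + A(-2, -3) = -2*(-1) + 4*(-2) = 2 - 8 = -6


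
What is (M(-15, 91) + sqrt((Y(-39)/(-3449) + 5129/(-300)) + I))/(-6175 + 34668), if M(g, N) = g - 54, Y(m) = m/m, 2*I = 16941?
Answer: -69/28493 + sqrt(90502478726763)/2948170710 ≈ 0.00080519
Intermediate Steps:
I = 16941/2 (I = (1/2)*16941 = 16941/2 ≈ 8470.5)
Y(m) = 1
M(g, N) = -54 + g
(M(-15, 91) + sqrt((Y(-39)/(-3449) + 5129/(-300)) + I))/(-6175 + 34668) = ((-54 - 15) + sqrt((1/(-3449) + 5129/(-300)) + 16941/2))/(-6175 + 34668) = (-69 + sqrt((1*(-1/3449) + 5129*(-1/300)) + 16941/2))/28493 = (-69 + sqrt((-1/3449 - 5129/300) + 16941/2))*(1/28493) = (-69 + sqrt(-17690221/1034700 + 16941/2))*(1/28493) = (-69 + sqrt(8746736129/1034700))*(1/28493) = (-69 + sqrt(90502478726763)/103470)*(1/28493) = -69/28493 + sqrt(90502478726763)/2948170710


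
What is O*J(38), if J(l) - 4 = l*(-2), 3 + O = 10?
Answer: -504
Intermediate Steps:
O = 7 (O = -3 + 10 = 7)
J(l) = 4 - 2*l (J(l) = 4 + l*(-2) = 4 - 2*l)
O*J(38) = 7*(4 - 2*38) = 7*(4 - 76) = 7*(-72) = -504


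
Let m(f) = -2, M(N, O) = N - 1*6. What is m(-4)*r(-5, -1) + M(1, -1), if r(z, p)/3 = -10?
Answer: 55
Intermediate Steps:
M(N, O) = -6 + N (M(N, O) = N - 6 = -6 + N)
r(z, p) = -30 (r(z, p) = 3*(-10) = -30)
m(-4)*r(-5, -1) + M(1, -1) = -2*(-30) + (-6 + 1) = 60 - 5 = 55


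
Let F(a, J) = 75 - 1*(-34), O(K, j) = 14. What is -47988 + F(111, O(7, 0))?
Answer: -47879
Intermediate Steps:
F(a, J) = 109 (F(a, J) = 75 + 34 = 109)
-47988 + F(111, O(7, 0)) = -47988 + 109 = -47879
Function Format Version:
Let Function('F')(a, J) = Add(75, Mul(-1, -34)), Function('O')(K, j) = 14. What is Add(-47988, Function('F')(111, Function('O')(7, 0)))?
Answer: -47879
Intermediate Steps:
Function('F')(a, J) = 109 (Function('F')(a, J) = Add(75, 34) = 109)
Add(-47988, Function('F')(111, Function('O')(7, 0))) = Add(-47988, 109) = -47879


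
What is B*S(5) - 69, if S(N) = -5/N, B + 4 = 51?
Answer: -116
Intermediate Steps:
B = 47 (B = -4 + 51 = 47)
B*S(5) - 69 = 47*(-5/5) - 69 = 47*(-5*⅕) - 69 = 47*(-1) - 69 = -47 - 69 = -116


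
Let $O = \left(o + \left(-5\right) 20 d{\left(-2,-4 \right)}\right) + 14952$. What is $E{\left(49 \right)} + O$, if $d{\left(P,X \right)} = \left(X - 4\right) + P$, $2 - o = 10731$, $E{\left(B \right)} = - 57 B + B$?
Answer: $2479$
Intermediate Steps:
$E{\left(B \right)} = - 56 B$
$o = -10729$ ($o = 2 - 10731 = -10729$)
$d{\left(P,X \right)} = -4 + P + X$ ($d{\left(P,X \right)} = \left(-4 + X\right) + P = -4 + P + X$)
$O = 5223$ ($O = \left(-10729 + \left(-5\right) 20 \left(-4 - 2 - 4\right)\right) + 14952 = \left(-10729 - -1000\right) + 14952 = \left(-10729 + 1000\right) + 14952 = -9729 + 14952 = 5223$)
$E{\left(49 \right)} + O = \left(-56\right) 49 + 5223 = -2744 + 5223 = 2479$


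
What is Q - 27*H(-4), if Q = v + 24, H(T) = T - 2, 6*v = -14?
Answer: 551/3 ≈ 183.67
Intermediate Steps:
v = -7/3 (v = (⅙)*(-14) = -7/3 ≈ -2.3333)
H(T) = -2 + T
Q = 65/3 (Q = -7/3 + 24 = 65/3 ≈ 21.667)
Q - 27*H(-4) = 65/3 - 27*(-2 - 4) = 65/3 - 27*(-6) = 65/3 + 162 = 551/3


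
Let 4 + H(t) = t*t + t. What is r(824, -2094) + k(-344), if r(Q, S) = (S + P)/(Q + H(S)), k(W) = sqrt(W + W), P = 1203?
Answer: -891/4383562 + 4*I*sqrt(43) ≈ -0.00020326 + 26.23*I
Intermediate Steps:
k(W) = sqrt(2)*sqrt(W) (k(W) = sqrt(2*W) = sqrt(2)*sqrt(W))
H(t) = -4 + t + t**2 (H(t) = -4 + (t*t + t) = -4 + (t**2 + t) = -4 + (t + t**2) = -4 + t + t**2)
r(Q, S) = (1203 + S)/(-4 + Q + S + S**2) (r(Q, S) = (S + 1203)/(Q + (-4 + S + S**2)) = (1203 + S)/(-4 + Q + S + S**2))
r(824, -2094) + k(-344) = (1203 - 2094)/(-4 + 824 - 2094 + (-2094)**2) + sqrt(2)*sqrt(-344) = -891/(-4 + 824 - 2094 + 4384836) + sqrt(2)*(2*I*sqrt(86)) = -891/4383562 + 4*I*sqrt(43)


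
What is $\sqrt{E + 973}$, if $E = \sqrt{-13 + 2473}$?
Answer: $\sqrt{973 + 2 \sqrt{615}} \approx 31.978$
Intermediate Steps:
$E = 2 \sqrt{615}$ ($E = \sqrt{2460} = 2 \sqrt{615} \approx 49.598$)
$\sqrt{E + 973} = \sqrt{2 \sqrt{615} + 973} = \sqrt{973 + 2 \sqrt{615}}$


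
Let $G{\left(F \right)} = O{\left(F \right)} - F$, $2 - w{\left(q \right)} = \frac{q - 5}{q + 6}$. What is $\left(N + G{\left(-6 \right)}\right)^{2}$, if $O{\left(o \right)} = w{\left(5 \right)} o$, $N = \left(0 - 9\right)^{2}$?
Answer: $5625$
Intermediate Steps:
$w{\left(q \right)} = 2 - \frac{-5 + q}{6 + q}$ ($w{\left(q \right)} = 2 - \frac{q - 5}{q + 6} = 2 - \frac{-5 + q}{6 + q}$)
$N = 81$ ($N = \left(-9\right)^{2} = 81$)
$O{\left(o \right)} = 2 o$ ($O{\left(o \right)} = \frac{17 + 5}{6 + 5} o = \frac{1}{11} \cdot 22 o = 2 o$)
$G{\left(F \right)} = F$ ($G{\left(F \right)} = 2 F - F = F$)
$\left(N + G{\left(-6 \right)}\right)^{2} = \left(81 - 6\right)^{2} = 75^{2} = 5625$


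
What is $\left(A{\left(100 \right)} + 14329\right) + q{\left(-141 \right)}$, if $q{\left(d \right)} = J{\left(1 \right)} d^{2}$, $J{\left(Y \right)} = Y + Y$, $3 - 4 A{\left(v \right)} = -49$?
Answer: $54104$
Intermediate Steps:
$A{\left(v \right)} = 13$ ($A{\left(v \right)} = \frac{3}{4} - - \frac{49}{4} = \frac{3}{4} + \frac{49}{4} = 13$)
$J{\left(Y \right)} = 2 Y$
$q{\left(d \right)} = 2 d^{2}$ ($q{\left(d \right)} = 2 \cdot 1 d^{2} = 2 d^{2}$)
$\left(A{\left(100 \right)} + 14329\right) + q{\left(-141 \right)} = \left(13 + 14329\right) + 2 \left(-141\right)^{2} = 14342 + 2 \cdot 19881 = 14342 + 39762 = 54104$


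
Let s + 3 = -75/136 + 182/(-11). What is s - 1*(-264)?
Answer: 364879/1496 ≈ 243.90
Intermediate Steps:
s = -30065/1496 (s = -3 + (-75/136 + 182/(-11)) = -3 + (-75*1/136 + 182*(-1/11)) = -3 + (-75/136 - 182/11) = -3 - 25577/1496 = -30065/1496 ≈ -20.097)
s - 1*(-264) = -30065/1496 - 1*(-264) = -30065/1496 + 264 = 364879/1496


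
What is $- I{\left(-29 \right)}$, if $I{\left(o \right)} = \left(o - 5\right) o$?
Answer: $-986$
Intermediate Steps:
$I{\left(o \right)} = o \left(-5 + o\right)$ ($I{\left(o \right)} = \left(-5 + o\right) o = o \left(-5 + o\right)$)
$- I{\left(-29 \right)} = - \left(-29\right) \left(-5 - 29\right) = - \left(-29\right) \left(-34\right) = \left(-1\right) 986 = -986$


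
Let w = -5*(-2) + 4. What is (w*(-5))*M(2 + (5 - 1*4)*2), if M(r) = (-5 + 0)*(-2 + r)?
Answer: 700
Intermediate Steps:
M(r) = 10 - 5*r (M(r) = -5*(-2 + r) = 10 - 5*r)
w = 14 (w = 10 + 4 = 14)
(w*(-5))*M(2 + (5 - 1*4)*2) = (14*(-5))*(10 - 5*(2 + (5 - 1*4)*2)) = -70*(10 - 5*(2 + (5 - 4)*2)) = -70*(10 - 5*(2 + 1*2)) = -70*(10 - 5*(2 + 2)) = -70*(10 - 5*4) = -70*(10 - 20) = -70*(-10) = 700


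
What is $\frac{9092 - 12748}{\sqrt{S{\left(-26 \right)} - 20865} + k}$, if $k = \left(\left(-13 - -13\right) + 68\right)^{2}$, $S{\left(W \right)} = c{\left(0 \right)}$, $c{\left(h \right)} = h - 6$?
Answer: $- \frac{16905344}{21402247} + \frac{10968 i \sqrt{2319}}{21402247} \approx -0.78989 + 0.024678 i$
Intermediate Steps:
$c{\left(h \right)} = -6 + h$ ($c{\left(h \right)} = h - 6 = -6 + h$)
$S{\left(W \right)} = -6$ ($S{\left(W \right)} = -6 + 0 = -6$)
$k = 4624$ ($k = \left(\left(-13 + 13\right) + 68\right)^{2} = \left(0 + 68\right)^{2} = 68^{2} = 4624$)
$\frac{9092 - 12748}{\sqrt{S{\left(-26 \right)} - 20865} + k} = \frac{9092 - 12748}{\sqrt{-6 - 20865} + 4624} = - \frac{3656}{\sqrt{-20871} + 4624} = - \frac{3656}{3 i \sqrt{2319} + 4624} = - \frac{3656}{4624 + 3 i \sqrt{2319}}$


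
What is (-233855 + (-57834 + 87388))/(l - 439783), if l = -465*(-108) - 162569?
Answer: 204301/552132 ≈ 0.37002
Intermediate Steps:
l = -112349 (l = 50220 - 162569 = -112349)
(-233855 + (-57834 + 87388))/(l - 439783) = (-233855 + (-57834 + 87388))/(-112349 - 439783) = (-233855 + 29554)/(-552132) = -204301*(-1/552132) = 204301/552132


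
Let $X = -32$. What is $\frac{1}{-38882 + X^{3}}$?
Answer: $- \frac{1}{71650} \approx -1.3957 \cdot 10^{-5}$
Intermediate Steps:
$\frac{1}{-38882 + X^{3}} = \frac{1}{-38882 + \left(-32\right)^{3}} = \frac{1}{-38882 - 32768} = \frac{1}{-71650} = - \frac{1}{71650}$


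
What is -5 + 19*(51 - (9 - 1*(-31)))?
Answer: 204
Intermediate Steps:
-5 + 19*(51 - (9 - 1*(-31))) = -5 + 19*(51 - (9 + 31)) = -5 + 19*(51 - 1*40) = -5 + 19*(51 - 40) = -5 + 19*11 = -5 + 209 = 204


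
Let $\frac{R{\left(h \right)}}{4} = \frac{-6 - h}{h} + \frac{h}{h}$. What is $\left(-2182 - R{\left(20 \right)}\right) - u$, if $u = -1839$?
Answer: $- \frac{1709}{5} \approx -341.8$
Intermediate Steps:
$R{\left(h \right)} = 4 + \frac{4 \left(-6 - h\right)}{h}$ ($R{\left(h \right)} = 4 \left(\frac{-6 - h}{h} + \frac{h}{h}\right) = 4 \left(\frac{-6 - h}{h} + 1\right) = 4 \left(1 + \frac{-6 - h}{h}\right) = 4 + \frac{4 \left(-6 - h\right)}{h}$)
$\left(-2182 - R{\left(20 \right)}\right) - u = \left(-2182 - - \frac{24}{20}\right) - -1839 = \left(-2182 - \left(-24\right) \frac{1}{20}\right) + 1839 = \left(-2182 - - \frac{6}{5}\right) + 1839 = \left(-2182 + \frac{6}{5}\right) + 1839 = - \frac{10904}{5} + 1839 = - \frac{1709}{5}$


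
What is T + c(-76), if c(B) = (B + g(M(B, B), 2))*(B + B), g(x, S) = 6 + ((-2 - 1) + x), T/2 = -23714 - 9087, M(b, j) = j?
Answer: -42954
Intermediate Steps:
T = -65602 (T = 2*(-23714 - 9087) = 2*(-32801) = -65602)
g(x, S) = 3 + x (g(x, S) = 6 + (-3 + x) = 3 + x)
c(B) = 2*B*(3 + 2*B) (c(B) = (B + (3 + B))*(B + B) = (3 + 2*B)*(2*B) = 2*B*(3 + 2*B))
T + c(-76) = -65602 + 2*(-76)*(3 + 2*(-76)) = -65602 + 2*(-76)*(3 - 152) = -65602 + 2*(-76)*(-149) = -65602 + 22648 = -42954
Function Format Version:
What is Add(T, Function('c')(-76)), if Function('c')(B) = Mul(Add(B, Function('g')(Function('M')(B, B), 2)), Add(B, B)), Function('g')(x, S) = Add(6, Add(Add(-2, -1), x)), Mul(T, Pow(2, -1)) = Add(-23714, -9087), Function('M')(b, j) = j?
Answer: -42954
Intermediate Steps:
T = -65602 (T = Mul(2, Add(-23714, -9087)) = Mul(2, -32801) = -65602)
Function('g')(x, S) = Add(3, x) (Function('g')(x, S) = Add(6, Add(-3, x)) = Add(3, x))
Function('c')(B) = Mul(2, B, Add(3, Mul(2, B))) (Function('c')(B) = Mul(Add(B, Add(3, B)), Add(B, B)) = Mul(Add(3, Mul(2, B)), Mul(2, B)) = Mul(2, B, Add(3, Mul(2, B))))
Add(T, Function('c')(-76)) = Add(-65602, Mul(2, -76, Add(3, Mul(2, -76)))) = Add(-65602, Mul(2, -76, Add(3, -152))) = Add(-65602, Mul(2, -76, -149)) = Add(-65602, 22648) = -42954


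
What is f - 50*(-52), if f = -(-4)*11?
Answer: 2644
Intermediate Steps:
f = 44 (f = -1*(-44) = 44)
f - 50*(-52) = 44 - 50*(-52) = 44 + 2600 = 2644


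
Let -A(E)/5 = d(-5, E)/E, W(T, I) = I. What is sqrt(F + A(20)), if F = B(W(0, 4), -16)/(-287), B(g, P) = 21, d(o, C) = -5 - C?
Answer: sqrt(41533)/82 ≈ 2.4853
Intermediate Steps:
F = -3/41 (F = 21/(-287) = 21*(-1/287) = -3/41 ≈ -0.073171)
A(E) = -5*(-5 - E)/E
sqrt(F + A(20)) = sqrt(-3/41 + (5 + 25/20)) = sqrt(-3/41 + (5 + 25*(1/20))) = sqrt(-3/41 + (5 + 5/4)) = sqrt(-3/41 + 25/4) = sqrt(1013/164) = sqrt(41533)/82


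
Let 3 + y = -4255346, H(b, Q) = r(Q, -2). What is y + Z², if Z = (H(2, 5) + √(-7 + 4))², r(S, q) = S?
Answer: -4255165 + 440*I*√3 ≈ -4.2552e+6 + 762.1*I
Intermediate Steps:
H(b, Q) = Q
y = -4255349 (y = -3 - 4255346 = -4255349)
Z = (5 + I*√3)² (Z = (5 + √(-7 + 4))² = (5 + √(-3))² = (5 + I*√3)² ≈ 22.0 + 17.32*I)
y + Z² = -4255349 + ((5 + I*√3)²)² = -4255349 + (5 + I*√3)⁴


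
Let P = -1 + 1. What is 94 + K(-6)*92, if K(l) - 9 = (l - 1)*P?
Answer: 922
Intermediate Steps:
P = 0
K(l) = 9 (K(l) = 9 + (l - 1)*0 = 9 + (-1 + l)*0 = 9 + 0 = 9)
94 + K(-6)*92 = 94 + 9*92 = 94 + 828 = 922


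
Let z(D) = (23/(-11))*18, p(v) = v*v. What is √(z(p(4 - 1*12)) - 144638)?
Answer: 2*I*√4376438/11 ≈ 380.36*I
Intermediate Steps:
p(v) = v²
z(D) = -414/11 (z(D) = (23*(-1/11))*18 = -23/11*18 = -414/11)
√(z(p(4 - 1*12)) - 144638) = √(-414/11 - 144638) = √(-1591432/11) = 2*I*√4376438/11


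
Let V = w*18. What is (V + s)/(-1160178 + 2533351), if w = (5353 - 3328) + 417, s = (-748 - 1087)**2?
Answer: 3411181/1373173 ≈ 2.4842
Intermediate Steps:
s = 3367225 (s = (-1835)**2 = 3367225)
w = 2442 (w = 2025 + 417 = 2442)
V = 43956 (V = 2442*18 = 43956)
(V + s)/(-1160178 + 2533351) = (43956 + 3367225)/(-1160178 + 2533351) = 3411181/1373173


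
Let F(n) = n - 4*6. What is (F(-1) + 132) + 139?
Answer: 246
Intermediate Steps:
F(n) = -24 + n (F(n) = n - 24 = -24 + n)
(F(-1) + 132) + 139 = ((-24 - 1) + 132) + 139 = (-25 + 132) + 139 = 107 + 139 = 246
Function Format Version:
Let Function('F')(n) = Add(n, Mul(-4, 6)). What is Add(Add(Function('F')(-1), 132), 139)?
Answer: 246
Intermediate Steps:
Function('F')(n) = Add(-24, n) (Function('F')(n) = Add(n, -24) = Add(-24, n))
Add(Add(Function('F')(-1), 132), 139) = Add(Add(Add(-24, -1), 132), 139) = Add(Add(-25, 132), 139) = Add(107, 139) = 246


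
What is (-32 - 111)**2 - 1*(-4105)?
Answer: 24554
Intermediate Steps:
(-32 - 111)**2 - 1*(-4105) = (-143)**2 + 4105 = 20449 + 4105 = 24554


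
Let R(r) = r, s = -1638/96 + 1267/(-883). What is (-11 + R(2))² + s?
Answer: 883037/14128 ≈ 62.503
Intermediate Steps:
s = -261331/14128 (s = -1638*1/96 + 1267*(-1/883) = -273/16 - 1267/883 = -261331/14128 ≈ -18.497)
(-11 + R(2))² + s = (-11 + 2)² - 261331/14128 = (-9)² - 261331/14128 = 81 - 261331/14128 = 883037/14128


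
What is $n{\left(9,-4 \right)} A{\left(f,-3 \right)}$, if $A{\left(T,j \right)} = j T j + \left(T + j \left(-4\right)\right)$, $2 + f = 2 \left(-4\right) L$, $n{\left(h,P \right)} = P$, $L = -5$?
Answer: $-1568$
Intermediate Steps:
$f = 38$ ($f = -2 + 2 \left(-4\right) \left(-5\right) = -2 - -40 = -2 + 40 = 38$)
$A{\left(T,j \right)} = T - 4 j + T j^{2}$ ($A{\left(T,j \right)} = T j j + \left(T - 4 j\right) = T j^{2} + \left(T - 4 j\right) = T - 4 j + T j^{2}$)
$n{\left(9,-4 \right)} A{\left(f,-3 \right)} = - 4 \left(38 - -12 + 38 \left(-3\right)^{2}\right) = - 4 \left(38 + 12 + 38 \cdot 9\right) = - 4 \left(38 + 12 + 342\right) = \left(-4\right) 392 = -1568$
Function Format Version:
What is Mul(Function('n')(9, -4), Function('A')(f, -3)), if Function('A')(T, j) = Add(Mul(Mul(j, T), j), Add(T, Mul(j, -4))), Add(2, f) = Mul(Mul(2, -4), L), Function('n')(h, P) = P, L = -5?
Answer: -1568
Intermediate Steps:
f = 38 (f = Add(-2, Mul(Mul(2, -4), -5)) = Add(-2, Mul(-8, -5)) = Add(-2, 40) = 38)
Function('A')(T, j) = Add(T, Mul(-4, j), Mul(T, Pow(j, 2))) (Function('A')(T, j) = Add(Mul(Mul(T, j), j), Add(T, Mul(-4, j))) = Add(Mul(T, Pow(j, 2)), Add(T, Mul(-4, j))) = Add(T, Mul(-4, j), Mul(T, Pow(j, 2))))
Mul(Function('n')(9, -4), Function('A')(f, -3)) = Mul(-4, Add(38, Mul(-4, -3), Mul(38, Pow(-3, 2)))) = Mul(-4, Add(38, 12, Mul(38, 9))) = Mul(-4, Add(38, 12, 342)) = Mul(-4, 392) = -1568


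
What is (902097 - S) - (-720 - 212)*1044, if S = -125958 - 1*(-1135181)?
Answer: 865882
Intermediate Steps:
S = 1009223 (S = -125958 + 1135181 = 1009223)
(902097 - S) - (-720 - 212)*1044 = (902097 - 1*1009223) - (-720 - 212)*1044 = (902097 - 1009223) - (-932)*1044 = -107126 - 1*(-973008) = -107126 + 973008 = 865882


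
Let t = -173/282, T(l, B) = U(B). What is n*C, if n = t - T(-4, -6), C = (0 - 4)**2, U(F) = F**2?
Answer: -82600/141 ≈ -585.82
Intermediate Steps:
T(l, B) = B**2
t = -173/282 (t = -173*1/282 = -173/282 ≈ -0.61347)
C = 16 (C = (-4)**2 = 16)
n = -10325/282 (n = -173/282 - 1*(-6)**2 = -173/282 - 1*36 = -173/282 - 36 = -10325/282 ≈ -36.613)
n*C = -10325/282*16 = -82600/141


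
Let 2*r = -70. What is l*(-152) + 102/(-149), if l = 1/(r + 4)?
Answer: 19486/4619 ≈ 4.2187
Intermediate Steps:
r = -35 (r = (½)*(-70) = -35)
l = -1/31 (l = 1/(-35 + 4) = 1/(-31) = -1/31 ≈ -0.032258)
l*(-152) + 102/(-149) = -1/31*(-152) + 102/(-149) = 152/31 + 102*(-1/149) = 152/31 - 102/149 = 19486/4619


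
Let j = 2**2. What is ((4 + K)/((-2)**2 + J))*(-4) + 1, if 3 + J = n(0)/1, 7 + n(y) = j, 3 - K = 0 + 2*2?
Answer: 7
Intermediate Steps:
K = -1 (K = 3 - (0 + 2*2) = 3 - (0 + 4) = 3 - 1*4 = 3 - 4 = -1)
j = 4
n(y) = -3 (n(y) = -7 + 4 = -3)
J = -6 (J = -3 - 3/1 = -3 - 3*1 = -3 - 3 = -6)
((4 + K)/((-2)**2 + J))*(-4) + 1 = ((4 - 1)/((-2)**2 - 6))*(-4) + 1 = (3/(4 - 6))*(-4) + 1 = (3/(-2))*(-4) + 1 = (3*(-1/2))*(-4) + 1 = -3/2*(-4) + 1 = 6 + 1 = 7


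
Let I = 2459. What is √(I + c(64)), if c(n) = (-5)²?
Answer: 6*√69 ≈ 49.840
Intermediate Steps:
c(n) = 25
√(I + c(64)) = √(2459 + 25) = √2484 = 6*√69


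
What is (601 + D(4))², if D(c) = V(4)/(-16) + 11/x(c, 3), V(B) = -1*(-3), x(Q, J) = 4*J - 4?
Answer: 92833225/256 ≈ 3.6263e+5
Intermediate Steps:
x(Q, J) = -4 + 4*J
V(B) = 3
D(c) = 19/16 (D(c) = 3/(-16) + 11/(-4 + 4*3) = 3*(-1/16) + 11/(-4 + 12) = -3/16 + 11/8 = 19/16)
(601 + D(4))² = (601 + 19/16)² = (9635/16)² = 92833225/256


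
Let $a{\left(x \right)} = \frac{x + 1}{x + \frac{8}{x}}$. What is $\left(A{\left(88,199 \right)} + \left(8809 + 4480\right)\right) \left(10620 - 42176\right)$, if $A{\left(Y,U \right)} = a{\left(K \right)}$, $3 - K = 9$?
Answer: $- \frac{4613061194}{11} \approx -4.1937 \cdot 10^{8}$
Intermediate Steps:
$K = -6$ ($K = 3 - 9 = -6$)
$a{\left(x \right)} = \frac{1 + x}{x + \frac{8}{x}}$
$A{\left(Y,U \right)} = \frac{15}{22}$ ($A{\left(Y,U \right)} = - \frac{6 \left(1 - 6\right)}{8 + \left(-6\right)^{2}} = \left(-6\right) \frac{1}{8 + 36} \left(-5\right) = \left(-6\right) \frac{1}{44} \left(-5\right) = \frac{15}{22}$)
$\left(A{\left(88,199 \right)} + \left(8809 + 4480\right)\right) \left(10620 - 42176\right) = \left(\frac{15}{22} + \left(8809 + 4480\right)\right) \left(10620 - 42176\right) = \left(\frac{15}{22} + 13289\right) \left(-31556\right) = \frac{292373}{22} \left(-31556\right) = - \frac{4613061194}{11}$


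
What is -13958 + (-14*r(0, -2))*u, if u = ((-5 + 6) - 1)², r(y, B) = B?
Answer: -13958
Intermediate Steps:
u = 0 (u = (1 - 1)² = 0² = 0)
-13958 + (-14*r(0, -2))*u = -13958 - 14*(-2)*0 = -13958 + 28*0 = -13958 + 0 = -13958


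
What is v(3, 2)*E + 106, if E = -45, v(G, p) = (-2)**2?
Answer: -74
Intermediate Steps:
v(G, p) = 4
v(3, 2)*E + 106 = 4*(-45) + 106 = -180 + 106 = -74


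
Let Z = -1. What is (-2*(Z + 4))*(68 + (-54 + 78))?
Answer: -552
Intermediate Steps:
(-2*(Z + 4))*(68 + (-54 + 78)) = (-2*(-1 + 4))*(68 + (-54 + 78)) = (-2*3)*(68 + 24) = -6*92 = -552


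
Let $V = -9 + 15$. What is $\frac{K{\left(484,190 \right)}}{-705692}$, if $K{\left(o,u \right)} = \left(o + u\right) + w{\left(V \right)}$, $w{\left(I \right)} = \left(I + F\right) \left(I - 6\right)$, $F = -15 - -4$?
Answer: $- \frac{337}{352846} \approx -0.00095509$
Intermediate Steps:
$V = 6$
$F = -11$ ($F = -15 + 4 = -11$)
$w{\left(I \right)} = \left(-11 + I\right) \left(-6 + I\right)$ ($w{\left(I \right)} = \left(I - 11\right) \left(I - 6\right) = \left(-11 + I\right) \left(-6 + I\right)$)
$K{\left(o,u \right)} = o + u$ ($K{\left(o,u \right)} = \left(o + u\right) + \left(66 + 6^{2} - 102\right) = \left(o + u\right) + \left(66 + 36 - 102\right) = \left(o + u\right) + 0 = o + u$)
$\frac{K{\left(484,190 \right)}}{-705692} = \frac{484 + 190}{-705692} = 674 \left(- \frac{1}{705692}\right) = - \frac{337}{352846}$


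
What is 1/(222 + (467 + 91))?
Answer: 1/780 ≈ 0.0012821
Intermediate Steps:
1/(222 + (467 + 91)) = 1/(222 + 558) = 1/780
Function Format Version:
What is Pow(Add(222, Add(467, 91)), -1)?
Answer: Rational(1, 780) ≈ 0.0012821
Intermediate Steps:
Pow(Add(222, Add(467, 91)), -1) = Pow(Add(222, 558), -1) = Pow(780, -1) = Rational(1, 780)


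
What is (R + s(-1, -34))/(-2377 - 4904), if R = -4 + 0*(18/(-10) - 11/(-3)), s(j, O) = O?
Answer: 38/7281 ≈ 0.0052191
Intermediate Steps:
R = -4 (R = -4 + 0*(18*(-1/10) - 11*(-1/3)) = -4 + 0*(-9/5 + 11/3) = -4 + 0*(28/15) = -4 + 0 = -4)
(R + s(-1, -34))/(-2377 - 4904) = (-4 - 34)/(-2377 - 4904) = -38/(-7281) = -38*(-1/7281) = 38/7281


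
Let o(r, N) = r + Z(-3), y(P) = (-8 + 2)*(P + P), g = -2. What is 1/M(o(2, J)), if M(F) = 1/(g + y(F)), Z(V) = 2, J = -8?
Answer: -50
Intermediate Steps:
y(P) = -12*P
o(r, N) = 2 + r (o(r, N) = r + 2 = 2 + r)
M(F) = 1/(-2 - 12*F)
1/M(o(2, J)) = 1/(-1/(2 + 12*(2 + 2))) = 1/(-1/(2 + 12*4)) = 1/(-1/(2 + 48)) = 1/(-1/50) = -50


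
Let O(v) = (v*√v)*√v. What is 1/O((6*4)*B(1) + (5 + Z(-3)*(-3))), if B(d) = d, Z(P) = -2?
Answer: 1/1225 ≈ 0.00081633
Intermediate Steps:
O(v) = v² (O(v) = v^(3/2)*√v = v²)
1/O((6*4)*B(1) + (5 + Z(-3)*(-3))) = 1/(((6*4)*1 + (5 - 2*(-3)))²) = 1/((24*1 + (5 + 6))²) = 1/((24 + 11)²) = 1/(35²) = 1/1225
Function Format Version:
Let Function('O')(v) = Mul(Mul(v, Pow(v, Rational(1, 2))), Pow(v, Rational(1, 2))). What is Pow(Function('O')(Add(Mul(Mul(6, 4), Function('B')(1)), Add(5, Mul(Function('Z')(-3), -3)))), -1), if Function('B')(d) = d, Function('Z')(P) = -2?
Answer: Rational(1, 1225) ≈ 0.00081633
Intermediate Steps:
Function('O')(v) = Pow(v, 2) (Function('O')(v) = Mul(Pow(v, Rational(3, 2)), Pow(v, Rational(1, 2))) = Pow(v, 2))
Pow(Function('O')(Add(Mul(Mul(6, 4), Function('B')(1)), Add(5, Mul(Function('Z')(-3), -3)))), -1) = Pow(Pow(Add(Mul(Mul(6, 4), 1), Add(5, Mul(-2, -3))), 2), -1) = Pow(Pow(Add(Mul(24, 1), Add(5, 6)), 2), -1) = Pow(Pow(Add(24, 11), 2), -1) = Pow(Pow(35, 2), -1) = Pow(1225, -1) = Rational(1, 1225)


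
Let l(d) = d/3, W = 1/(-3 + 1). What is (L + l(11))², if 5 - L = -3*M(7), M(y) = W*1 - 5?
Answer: 2209/36 ≈ 61.361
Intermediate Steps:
W = -½ (W = 1/(-2) = -½ ≈ -0.50000)
l(d) = d/3 (l(d) = d*(⅓) = d/3)
M(y) = -11/2 (M(y) = -½*1 - 5 = -½ - 5 = -11/2)
L = -23/2 (L = 5 - (-3)*(-11)/2 = 5 - 1*33/2 = 5 - 33/2 = -23/2 ≈ -11.500)
(L + l(11))² = (-23/2 + (⅓)*11)² = (-23/2 + 11/3)² = (-47/6)² = 2209/36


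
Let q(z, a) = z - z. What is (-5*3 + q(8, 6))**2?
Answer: 225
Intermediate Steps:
q(z, a) = 0
(-5*3 + q(8, 6))**2 = (-5*3 + 0)**2 = (-15 + 0)**2 = (-15)**2 = 225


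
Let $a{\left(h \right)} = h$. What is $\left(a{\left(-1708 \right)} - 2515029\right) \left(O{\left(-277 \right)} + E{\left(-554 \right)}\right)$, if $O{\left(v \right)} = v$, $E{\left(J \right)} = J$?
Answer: $2091408447$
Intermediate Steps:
$\left(a{\left(-1708 \right)} - 2515029\right) \left(O{\left(-277 \right)} + E{\left(-554 \right)}\right) = \left(-1708 - 2515029\right) \left(-277 - 554\right) = \left(-2516737\right) \left(-831\right) = 2091408447$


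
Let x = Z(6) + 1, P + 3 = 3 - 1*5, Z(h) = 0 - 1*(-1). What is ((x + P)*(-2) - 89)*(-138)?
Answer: 11454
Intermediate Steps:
Z(h) = 1 (Z(h) = 0 + 1 = 1)
P = -5 (P = -3 + (3 - 1*5) = -3 + (3 - 5) = -3 - 2 = -5)
x = 2 (x = 1 + 1 = 2)
((x + P)*(-2) - 89)*(-138) = ((2 - 5)*(-2) - 89)*(-138) = (-3*(-2) - 89)*(-138) = (6 - 89)*(-138) = -83*(-138) = 11454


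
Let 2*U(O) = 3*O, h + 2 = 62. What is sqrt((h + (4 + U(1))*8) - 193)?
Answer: I*sqrt(89) ≈ 9.434*I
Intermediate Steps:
h = 60 (h = -2 + 62 = 60)
U(O) = 3*O/2 (U(O) = (3*O)/2 = 3*O/2)
sqrt((h + (4 + U(1))*8) - 193) = sqrt((60 + (4 + (3/2)*1)*8) - 193) = sqrt((60 + (4 + 3/2)*8) - 193) = sqrt((60 + (11/2)*8) - 193) = sqrt((60 + 44) - 193) = sqrt(104 - 193) = sqrt(-89) = I*sqrt(89)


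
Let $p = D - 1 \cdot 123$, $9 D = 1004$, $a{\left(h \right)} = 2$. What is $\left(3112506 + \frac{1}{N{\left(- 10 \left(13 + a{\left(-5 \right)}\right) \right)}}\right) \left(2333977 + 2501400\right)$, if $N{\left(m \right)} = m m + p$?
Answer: $\frac{3046103170395572907}{202397} \approx 1.505 \cdot 10^{13}$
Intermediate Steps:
$D = \frac{1004}{9}$ ($D = \frac{1}{9} \cdot 1004 = \frac{1004}{9} \approx 111.56$)
$p = - \frac{103}{9}$ ($p = \frac{1004}{9} - 1 \cdot 123 = \frac{1004}{9} - 123 = - \frac{103}{9} \approx -11.444$)
$N{\left(m \right)} = - \frac{103}{9} + m^{2}$ ($N{\left(m \right)} = m m - \frac{103}{9} = m^{2} - \frac{103}{9} = - \frac{103}{9} + m^{2}$)
$\left(3112506 + \frac{1}{N{\left(- 10 \left(13 + a{\left(-5 \right)}\right) \right)}}\right) \left(2333977 + 2501400\right) = \left(3112506 + \frac{1}{- \frac{103}{9} + \left(- 10 \left(13 + 2\right)\right)^{2}}\right) \left(2333977 + 2501400\right) = \left(3112506 + \frac{1}{- \frac{103}{9} + \left(\left(-10\right) 15\right)^{2}}\right) 4835377 = \left(3112506 + \frac{1}{- \frac{103}{9} + \left(-150\right)^{2}}\right) 4835377 = \left(3112506 + \frac{1}{- \frac{103}{9} + 22500}\right) 4835377 = \left(3112506 + \frac{1}{\frac{202397}{9}}\right) 4835377 = \left(3112506 + \frac{9}{202397}\right) 4835377 = \frac{629961876891}{202397} \cdot 4835377 = \frac{3046103170395572907}{202397}$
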